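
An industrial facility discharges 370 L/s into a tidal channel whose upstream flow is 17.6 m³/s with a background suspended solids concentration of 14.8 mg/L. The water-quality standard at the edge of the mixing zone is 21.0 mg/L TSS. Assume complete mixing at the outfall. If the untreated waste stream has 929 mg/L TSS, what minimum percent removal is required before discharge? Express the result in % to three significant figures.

66.0 %

370 L/s = 0.37 m³/s.
Mass balance: 21·17.97 = 0.37·Cₑ + 17.6·14.8.
Cₑ = (377.4 − 260.5) / 0.37 = 315.9 mg/L.
Required removal = 1 − 315.9/929 = 65.99 %.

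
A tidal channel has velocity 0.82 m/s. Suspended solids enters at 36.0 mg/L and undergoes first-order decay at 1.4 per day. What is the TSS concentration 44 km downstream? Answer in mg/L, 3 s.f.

15.1 mg/L

Travel time t = 44 km / 0.82 m/s = 4.4e+04/0.82 = 5.366e+04 s = 0.621 d.
First-order decay: C = 36.0·exp(−1.4·0.621) = 36.0·0.4192 = 15.09 mg/L.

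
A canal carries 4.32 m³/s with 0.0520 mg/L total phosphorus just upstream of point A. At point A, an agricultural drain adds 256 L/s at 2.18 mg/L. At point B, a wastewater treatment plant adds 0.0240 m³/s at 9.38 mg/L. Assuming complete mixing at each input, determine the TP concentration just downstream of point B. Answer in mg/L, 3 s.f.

256 L/s = 0.256 m³/s.
After input A: C = (4.32·0.052 + 0.256·2.18) / 4.576 = 0.171 mg/L.
After input B: C = (4.576·0.171 + 0.024·9.38) / 4.6 = 0.2191 mg/L.

0.219 mg/L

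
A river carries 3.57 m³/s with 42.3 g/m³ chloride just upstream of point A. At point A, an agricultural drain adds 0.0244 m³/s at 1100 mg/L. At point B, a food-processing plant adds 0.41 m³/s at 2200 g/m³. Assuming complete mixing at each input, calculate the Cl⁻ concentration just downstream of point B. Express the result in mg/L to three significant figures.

270 mg/L

After input A: C = (3.57·42.3 + 0.0244·1100) / 3.594 = 49.48 mg/L.
After input B: C = (3.594·49.48 + 0.41·2200) / 4.004 = 269.7 mg/L.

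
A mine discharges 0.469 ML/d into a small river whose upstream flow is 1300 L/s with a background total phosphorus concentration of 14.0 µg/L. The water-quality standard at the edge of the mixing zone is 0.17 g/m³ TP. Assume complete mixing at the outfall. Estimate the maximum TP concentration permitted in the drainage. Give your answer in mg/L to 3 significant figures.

37.5 mg/L

0.469 ML/d = 0.005428 m³/s.
1300 L/s = 1.3 m³/s.
14.0 µg/L = 0.014 mg/L.
Mass balance: 0.17·1.305 = 0.005428·Cₑ + 1.3·0.014.
Cₑ = (0.2219 − 0.0182) / 0.005428 = 37.53 mg/L.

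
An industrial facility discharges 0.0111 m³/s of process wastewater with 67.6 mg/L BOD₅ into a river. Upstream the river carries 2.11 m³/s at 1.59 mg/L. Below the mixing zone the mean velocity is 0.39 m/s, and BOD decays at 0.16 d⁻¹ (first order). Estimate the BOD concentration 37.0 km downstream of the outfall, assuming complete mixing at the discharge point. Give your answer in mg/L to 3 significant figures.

After complete mixing, C₀ = (0.0111·67.6 + 2.11·1.59) / 2.121 = 1.935 mg/L.
Travel time t = 3.7e+04 m / 0.39 m/s = 9.487e+04 s = 1.098 d.
C = 1.935·exp(−0.16·1.098) = 1.935·0.8389 = 1.624 mg/L.

1.62 mg/L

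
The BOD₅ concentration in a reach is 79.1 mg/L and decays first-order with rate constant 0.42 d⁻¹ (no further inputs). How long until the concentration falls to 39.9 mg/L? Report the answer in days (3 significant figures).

1.63 d

t = ln(C₀/C)/k = ln(79.1/39.9)/0.42 = 0.6843/0.42 = 1.629 d.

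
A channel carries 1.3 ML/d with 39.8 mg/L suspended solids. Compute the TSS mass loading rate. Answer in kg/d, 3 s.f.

51.7 kg/d

1.3 ML/d = 0.01505 m³/s.
Mass flux = Q·C = 0.01505 m³/s × 39.8 g/m³ = 0.5988 g/s.
= 0.5988 g/s × 86.4 = 51.74 kg/d.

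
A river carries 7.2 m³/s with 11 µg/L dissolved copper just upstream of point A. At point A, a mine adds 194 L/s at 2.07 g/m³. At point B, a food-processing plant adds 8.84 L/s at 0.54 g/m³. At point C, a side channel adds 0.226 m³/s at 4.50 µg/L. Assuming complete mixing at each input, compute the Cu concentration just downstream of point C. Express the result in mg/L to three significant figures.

11 µg/L = 0.011 mg/L.
194 L/s = 0.194 m³/s.
After input A: C = (7.2·0.011 + 0.194·2.07) / 7.394 = 0.06502 mg/L.
8.84 L/s = 0.00884 m³/s.
After input B: C = (7.394·0.06502 + 0.00884·0.54) / 7.403 = 0.06559 mg/L.
4.50 µg/L = 0.0045 mg/L.
After input C: C = (7.403·0.06559 + 0.226·0.0045) / 7.629 = 0.06378 mg/L.

0.0638 mg/L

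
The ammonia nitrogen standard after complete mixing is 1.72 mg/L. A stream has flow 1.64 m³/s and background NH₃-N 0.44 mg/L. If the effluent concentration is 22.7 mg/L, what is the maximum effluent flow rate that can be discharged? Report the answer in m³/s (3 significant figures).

Mass balance at complete mixing: C_std·(Q_w + Q_r) = Q_w·C_e + Q_r·C_b.
Rearranging, Q_w = Q_r·(C_std − C_b)/(C_e − C_std) = 1.64·(1.72 − 0.44) / (22.7 − 1.72) = 0.1001 m³/s.

0.100 m³/s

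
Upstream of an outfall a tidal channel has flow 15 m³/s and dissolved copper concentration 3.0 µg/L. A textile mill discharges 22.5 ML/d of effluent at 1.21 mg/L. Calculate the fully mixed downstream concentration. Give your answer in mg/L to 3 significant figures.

22.5 ML/d = 0.2604 m³/s.
3.0 µg/L = 0.003 mg/L.
Conservation of mass across the mixing zone: C = (0.2604·1.21 + 15·0.003) / (0.2604 + 15) = 0.3601/15.26 = 0.0236 mg/L.

0.0236 mg/L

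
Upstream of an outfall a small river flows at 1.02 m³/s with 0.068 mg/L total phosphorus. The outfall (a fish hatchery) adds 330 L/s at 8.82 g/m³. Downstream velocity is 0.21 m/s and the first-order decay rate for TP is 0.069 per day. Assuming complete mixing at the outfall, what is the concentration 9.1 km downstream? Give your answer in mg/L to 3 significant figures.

2.13 mg/L

330 L/s = 0.33 m³/s.
After complete mixing, C₀ = (0.33·8.82 + 1.02·0.068) / 1.35 = 2.207 mg/L.
Travel time t = 9100 m / 0.21 m/s = 4.333e+04 s = 0.5015 d.
C = 2.207·exp(−0.069·0.5015) = 2.207·0.966 = 2.132 mg/L.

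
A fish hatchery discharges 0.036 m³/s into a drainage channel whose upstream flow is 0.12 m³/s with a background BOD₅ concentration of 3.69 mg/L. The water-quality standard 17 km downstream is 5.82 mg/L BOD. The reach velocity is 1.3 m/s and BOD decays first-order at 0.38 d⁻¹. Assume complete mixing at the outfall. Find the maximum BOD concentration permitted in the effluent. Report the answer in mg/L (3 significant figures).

Travel time to the compliance point: t = 1.7e+04/1.3 = 1.308e+04 s = 0.1514 d; decay factor exp(−0.38·0.1514) = 0.9441.
So the concentration just after mixing may be at most 5.82/0.9441 = 6.165 mg/L.
Mass balance: 6.165·0.156 = 0.036·Cₑ + 0.12·3.69.
Cₑ = (0.9617 − 0.4428) / 0.036 = 14.41 mg/L.

14.4 mg/L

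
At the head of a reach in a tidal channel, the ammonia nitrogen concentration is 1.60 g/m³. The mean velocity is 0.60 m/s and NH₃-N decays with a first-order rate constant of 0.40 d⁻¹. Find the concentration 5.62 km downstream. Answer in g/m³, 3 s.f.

1.53 g/m³

Travel time t = 5.62 km / 0.60 m/s = 5620/0.60 = 9367 s = 0.1084 d.
First-order decay: C = 1.60·exp(−0.40·0.1084) = 1.60·0.9576 = 1.532 g/m³.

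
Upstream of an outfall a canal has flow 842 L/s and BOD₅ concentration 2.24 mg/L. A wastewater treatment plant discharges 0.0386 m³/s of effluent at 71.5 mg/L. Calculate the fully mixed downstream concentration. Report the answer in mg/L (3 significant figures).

5.28 mg/L

842 L/s = 0.842 m³/s.
Conservation of mass across the mixing zone: C = (0.0386·71.5 + 0.842·2.24) / (0.0386 + 0.842) = 4.646/0.8806 = 5.276 mg/L.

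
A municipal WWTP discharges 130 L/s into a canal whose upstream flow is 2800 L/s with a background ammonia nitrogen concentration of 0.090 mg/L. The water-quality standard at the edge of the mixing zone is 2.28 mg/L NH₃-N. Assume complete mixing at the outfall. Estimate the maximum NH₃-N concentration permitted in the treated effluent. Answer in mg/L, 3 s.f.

130 L/s = 0.13 m³/s.
2800 L/s = 2.8 m³/s.
Mass balance: 2.28·2.93 = 0.13·Cₑ + 2.8·0.09.
Cₑ = (6.68 − 0.252) / 0.13 = 49.45 mg/L.

49.4 mg/L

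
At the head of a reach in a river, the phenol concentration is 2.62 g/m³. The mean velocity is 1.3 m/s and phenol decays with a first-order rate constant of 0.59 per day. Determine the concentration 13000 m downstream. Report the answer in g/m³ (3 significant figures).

Travel time t = 13000 m / 1.3 m/s = 1.3e+04/1.3 = 1e+04 s = 0.1157 d.
First-order decay: C = 2.62·exp(−0.59·0.1157) = 2.62·0.934 = 2.447 g/m³.

2.45 g/m³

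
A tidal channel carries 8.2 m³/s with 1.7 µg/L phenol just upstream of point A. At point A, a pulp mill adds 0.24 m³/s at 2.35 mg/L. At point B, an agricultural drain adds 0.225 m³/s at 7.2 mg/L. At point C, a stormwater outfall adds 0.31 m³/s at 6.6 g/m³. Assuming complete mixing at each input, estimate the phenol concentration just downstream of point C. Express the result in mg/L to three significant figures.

0.473 mg/L

1.7 µg/L = 0.0017 mg/L.
After input A: C = (8.2·0.0017 + 0.24·2.35) / 8.44 = 0.06848 mg/L.
After input B: C = (8.44·0.06848 + 0.225·7.2) / 8.665 = 0.2537 mg/L.
After input C: C = (8.665·0.2537 + 0.31·6.6) / 8.975 = 0.4729 mg/L.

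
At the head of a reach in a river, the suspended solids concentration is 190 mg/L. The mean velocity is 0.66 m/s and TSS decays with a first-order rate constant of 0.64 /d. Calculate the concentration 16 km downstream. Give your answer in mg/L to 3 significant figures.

159 mg/L

Travel time t = 16 km / 0.66 m/s = 1.6e+04/0.66 = 2.424e+04 s = 0.2806 d.
First-order decay: C = 190·exp(−0.64·0.2806) = 190·0.8356 = 158.8 mg/L.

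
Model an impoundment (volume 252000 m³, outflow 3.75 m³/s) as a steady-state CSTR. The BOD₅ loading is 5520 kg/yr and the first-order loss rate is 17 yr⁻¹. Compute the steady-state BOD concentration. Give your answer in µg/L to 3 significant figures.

45.0 µg/L

Outflow Q = 3.75 m³/s × 3.156e+07 s/yr = 1.183e+08 m³/yr.
Steady-state CSTR mass balance: W = Q·C + k·V·C, so C = W/(Q + kV).
Q + kV = 1.183e+08 + 17·252000 = 1.226e+08 m³/yr.
C = 5520/1.226e+08 = 4.502e-05 kg/m³ = 0.04502 mg/L = 45.02 µg/L.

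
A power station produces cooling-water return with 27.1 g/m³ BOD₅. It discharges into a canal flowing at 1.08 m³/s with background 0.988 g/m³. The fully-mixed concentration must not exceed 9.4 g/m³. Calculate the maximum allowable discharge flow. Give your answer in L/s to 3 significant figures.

Mass balance at complete mixing: C_std·(Q_w + Q_r) = Q_w·C_e + Q_r·C_b.
Rearranging, Q_w = Q_r·(C_std − C_b)/(C_e − C_std) = 1.08·(9.4 − 0.988) / (27.1 − 9.4) = 0.5133 m³/s.
= 513.3 L/s.

513 L/s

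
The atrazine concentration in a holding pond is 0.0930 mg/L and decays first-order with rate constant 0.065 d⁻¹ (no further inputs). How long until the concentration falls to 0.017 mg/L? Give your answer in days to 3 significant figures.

26.1 d

t = ln(C₀/C)/k = ln(0.0930/0.017)/0.065 = 1.699/0.065 = 26.14 d.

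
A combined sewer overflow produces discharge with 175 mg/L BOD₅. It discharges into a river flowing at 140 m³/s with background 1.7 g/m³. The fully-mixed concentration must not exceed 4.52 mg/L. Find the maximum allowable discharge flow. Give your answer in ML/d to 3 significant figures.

200 ML/d

Mass balance at complete mixing: C_std·(Q_w + Q_r) = Q_w·C_e + Q_r·C_b.
Rearranging, Q_w = Q_r·(C_std − C_b)/(C_e − C_std) = 140·(4.52 − 1.7) / (175 − 4.52) = 2.316 m³/s.
= 200.1 ML/d.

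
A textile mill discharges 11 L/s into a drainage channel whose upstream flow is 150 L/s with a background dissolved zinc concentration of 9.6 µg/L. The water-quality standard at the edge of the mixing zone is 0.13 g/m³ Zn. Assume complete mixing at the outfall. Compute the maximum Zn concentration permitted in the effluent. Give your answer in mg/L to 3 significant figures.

11 L/s = 0.011 m³/s.
150 L/s = 0.15 m³/s.
9.6 µg/L = 0.0096 mg/L.
Mass balance: 0.13·0.161 = 0.011·Cₑ + 0.15·0.0096.
Cₑ = (0.02093 − 0.00144) / 0.011 = 1.772 mg/L.

1.77 mg/L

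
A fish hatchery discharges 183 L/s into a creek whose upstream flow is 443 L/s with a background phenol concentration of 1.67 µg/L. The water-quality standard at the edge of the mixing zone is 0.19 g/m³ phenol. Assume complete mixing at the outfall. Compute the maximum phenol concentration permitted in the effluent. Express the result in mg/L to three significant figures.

0.646 mg/L

183 L/s = 0.183 m³/s.
443 L/s = 0.443 m³/s.
1.67 µg/L = 0.00167 mg/L.
Mass balance: 0.19·0.626 = 0.183·Cₑ + 0.443·0.00167.
Cₑ = (0.1189 − 0.0007398) / 0.183 = 0.6459 mg/L.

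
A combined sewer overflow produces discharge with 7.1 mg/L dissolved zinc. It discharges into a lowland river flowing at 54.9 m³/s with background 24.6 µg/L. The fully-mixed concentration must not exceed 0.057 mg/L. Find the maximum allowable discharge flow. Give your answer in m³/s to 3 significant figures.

24.6 µg/L = 0.0246 mg/L.
Mass balance at complete mixing: C_std·(Q_w + Q_r) = Q_w·C_e + Q_r·C_b.
Rearranging, Q_w = Q_r·(C_std − C_b)/(C_e − C_std) = 54.9·(0.057 − 0.0246) / (7.1 − 0.057) = 0.2526 m³/s.

0.253 m³/s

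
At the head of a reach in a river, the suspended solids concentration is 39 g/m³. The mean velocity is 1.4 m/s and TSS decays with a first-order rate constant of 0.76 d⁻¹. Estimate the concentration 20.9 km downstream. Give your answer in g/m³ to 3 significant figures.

34.2 g/m³

Travel time t = 20.9 km / 1.4 m/s = 2.09e+04/1.4 = 1.493e+04 s = 0.1728 d.
First-order decay: C = 39·exp(−0.76·0.1728) = 39·0.8769 = 34.2 g/m³.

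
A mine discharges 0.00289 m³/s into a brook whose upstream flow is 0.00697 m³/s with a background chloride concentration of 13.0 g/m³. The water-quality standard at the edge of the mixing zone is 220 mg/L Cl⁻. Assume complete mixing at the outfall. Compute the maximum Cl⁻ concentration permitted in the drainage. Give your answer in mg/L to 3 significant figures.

Mass balance: 220·0.00986 = 0.00289·Cₑ + 0.00697·13.
Cₑ = (2.169 − 0.09061) / 0.00289 = 719.2 mg/L.

719 mg/L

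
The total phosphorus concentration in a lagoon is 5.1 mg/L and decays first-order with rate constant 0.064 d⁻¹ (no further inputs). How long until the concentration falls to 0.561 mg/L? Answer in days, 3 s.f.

t = ln(C₀/C)/k = ln(5.1/0.561)/0.064 = 2.207/0.064 = 34.49 d.

34.5 d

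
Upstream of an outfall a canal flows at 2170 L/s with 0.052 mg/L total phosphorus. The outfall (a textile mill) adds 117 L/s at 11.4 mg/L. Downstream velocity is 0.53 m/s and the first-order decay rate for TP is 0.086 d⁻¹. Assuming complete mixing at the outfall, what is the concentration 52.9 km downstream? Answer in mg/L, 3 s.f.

117 L/s = 0.117 m³/s.
2170 L/s = 2.17 m³/s.
After complete mixing, C₀ = (0.117·11.4 + 2.17·0.052) / 2.287 = 0.6325 mg/L.
Travel time t = 5.29e+04 m / 0.53 m/s = 9.981e+04 s = 1.155 d.
C = 0.6325·exp(−0.086·1.155) = 0.6325·0.9054 = 0.5727 mg/L.

0.573 mg/L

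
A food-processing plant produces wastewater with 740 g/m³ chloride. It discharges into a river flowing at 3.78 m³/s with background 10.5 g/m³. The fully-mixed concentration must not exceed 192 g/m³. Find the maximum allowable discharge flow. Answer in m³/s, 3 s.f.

1.25 m³/s

Mass balance at complete mixing: C_std·(Q_w + Q_r) = Q_w·C_e + Q_r·C_b.
Rearranging, Q_w = Q_r·(C_std − C_b)/(C_e − C_std) = 3.78·(192 − 10.5) / (740 − 192) = 1.252 m³/s.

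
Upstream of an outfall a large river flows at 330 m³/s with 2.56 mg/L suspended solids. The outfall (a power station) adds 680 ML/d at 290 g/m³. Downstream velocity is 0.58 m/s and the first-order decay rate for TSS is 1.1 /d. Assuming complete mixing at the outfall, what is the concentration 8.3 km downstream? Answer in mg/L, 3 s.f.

680 ML/d = 7.87 m³/s.
After complete mixing, C₀ = (7.87·290 + 330·2.56) / 337.9 = 9.256 mg/L.
Travel time t = 8300 m / 0.58 m/s = 1.431e+04 s = 0.1656 d.
C = 9.256·exp(−1.1·0.1656) = 9.256·0.8334 = 7.714 mg/L.

7.71 mg/L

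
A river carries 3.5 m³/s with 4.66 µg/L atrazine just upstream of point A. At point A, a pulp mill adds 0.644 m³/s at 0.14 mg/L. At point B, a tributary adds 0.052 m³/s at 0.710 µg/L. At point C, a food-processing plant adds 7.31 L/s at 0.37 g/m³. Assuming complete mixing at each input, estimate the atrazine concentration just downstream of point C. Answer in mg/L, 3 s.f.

4.66 µg/L = 0.00466 mg/L.
After input A: C = (3.5·0.00466 + 0.644·0.14) / 4.144 = 0.02569 mg/L.
0.710 µg/L = 0.00071 mg/L.
After input B: C = (4.144·0.02569 + 0.052·0.00071) / 4.196 = 0.02538 mg/L.
7.31 L/s = 0.00731 m³/s.
After input C: C = (4.196·0.02538 + 0.00731·0.37) / 4.203 = 0.02598 mg/L.

0.0260 mg/L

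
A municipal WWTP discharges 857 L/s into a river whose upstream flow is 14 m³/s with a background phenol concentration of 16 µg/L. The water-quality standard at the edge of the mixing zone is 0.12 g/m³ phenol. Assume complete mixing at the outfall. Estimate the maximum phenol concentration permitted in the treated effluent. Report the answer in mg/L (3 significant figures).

857 L/s = 0.857 m³/s.
16 µg/L = 0.016 mg/L.
Mass balance: 0.12·14.86 = 0.857·Cₑ + 14·0.016.
Cₑ = (1.783 − 0.224) / 0.857 = 1.819 mg/L.

1.82 mg/L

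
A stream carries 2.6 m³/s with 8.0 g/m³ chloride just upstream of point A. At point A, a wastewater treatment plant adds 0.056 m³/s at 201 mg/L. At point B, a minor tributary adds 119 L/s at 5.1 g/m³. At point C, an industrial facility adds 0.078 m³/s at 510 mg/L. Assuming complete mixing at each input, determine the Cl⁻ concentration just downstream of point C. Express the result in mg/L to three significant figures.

25.4 mg/L

After input A: C = (2.6·8 + 0.056·201) / 2.656 = 12.07 mg/L.
119 L/s = 0.119 m³/s.
After input B: C = (2.656·12.07 + 0.119·5.1) / 2.775 = 11.77 mg/L.
After input C: C = (2.775·11.77 + 0.078·510) / 2.853 = 25.39 mg/L.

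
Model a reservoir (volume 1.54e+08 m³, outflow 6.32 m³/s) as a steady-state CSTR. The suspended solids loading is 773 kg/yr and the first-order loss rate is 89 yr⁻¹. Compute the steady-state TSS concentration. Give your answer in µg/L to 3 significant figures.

0.0556 µg/L

Outflow Q = 6.32 m³/s × 3.156e+07 s/yr = 1.994e+08 m³/yr.
Steady-state CSTR mass balance: W = Q·C + k·V·C, so C = W/(Q + kV).
Q + kV = 1.994e+08 + 89·1.54e+08 = 1.391e+10 m³/yr.
C = 773/1.391e+10 = 5.559e-08 kg/m³ = 5.559e-05 mg/L = 0.05559 µg/L.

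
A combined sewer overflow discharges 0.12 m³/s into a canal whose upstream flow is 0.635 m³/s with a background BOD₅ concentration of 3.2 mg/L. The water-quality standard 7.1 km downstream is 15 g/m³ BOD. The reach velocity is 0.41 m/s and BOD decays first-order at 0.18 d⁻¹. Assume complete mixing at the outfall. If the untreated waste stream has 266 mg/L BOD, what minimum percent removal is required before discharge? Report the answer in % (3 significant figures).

69.6 %

Travel time to the compliance point: t = 7100/0.41 = 1.732e+04 s = 0.2004 d; decay factor exp(−0.18·0.2004) = 0.9646.
So the concentration just after mixing may be at most 15/0.9646 = 15.55 mg/L.
Mass balance: 15.55·0.755 = 0.12·Cₑ + 0.635·3.2.
Cₑ = (11.74 − 2.032) / 0.12 = 80.91 mg/L.
Required removal = 1 − 80.91/266 = 69.58 %.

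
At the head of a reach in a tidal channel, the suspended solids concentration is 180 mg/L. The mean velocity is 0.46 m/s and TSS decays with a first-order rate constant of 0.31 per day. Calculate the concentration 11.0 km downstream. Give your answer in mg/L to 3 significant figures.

Travel time t = 11.0 km / 0.46 m/s = 1.1e+04/0.46 = 2.391e+04 s = 0.2768 d.
First-order decay: C = 180·exp(−0.31·0.2768) = 180·0.9178 = 165.2 mg/L.

165 mg/L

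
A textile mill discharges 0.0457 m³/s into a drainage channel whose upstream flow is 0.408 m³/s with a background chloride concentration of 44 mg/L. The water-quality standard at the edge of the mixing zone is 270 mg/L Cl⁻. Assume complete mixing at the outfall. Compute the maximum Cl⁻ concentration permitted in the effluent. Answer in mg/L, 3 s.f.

2290 mg/L

Mass balance: 270·0.4537 = 0.0457·Cₑ + 0.408·44.
Cₑ = (122.5 − 17.95) / 0.0457 = 2288 mg/L.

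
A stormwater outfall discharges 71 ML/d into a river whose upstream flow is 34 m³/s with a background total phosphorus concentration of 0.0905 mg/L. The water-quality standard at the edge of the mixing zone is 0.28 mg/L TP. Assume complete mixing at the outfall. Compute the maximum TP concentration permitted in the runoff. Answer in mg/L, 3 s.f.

71 ML/d = 0.8218 m³/s.
Mass balance: 0.28·34.82 = 0.8218·Cₑ + 34·0.0905.
Cₑ = (9.75 − 3.077) / 0.8218 = 8.12 mg/L.

8.12 mg/L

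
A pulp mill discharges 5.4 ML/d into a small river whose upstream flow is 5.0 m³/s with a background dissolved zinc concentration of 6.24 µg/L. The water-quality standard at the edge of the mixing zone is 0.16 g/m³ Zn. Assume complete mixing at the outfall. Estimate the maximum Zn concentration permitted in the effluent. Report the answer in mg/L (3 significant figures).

12.5 mg/L

5.4 ML/d = 0.0625 m³/s.
6.24 µg/L = 0.00624 mg/L.
Mass balance: 0.16·5.062 = 0.0625·Cₑ + 5·0.00624.
Cₑ = (0.81 − 0.0312) / 0.0625 = 12.46 mg/L.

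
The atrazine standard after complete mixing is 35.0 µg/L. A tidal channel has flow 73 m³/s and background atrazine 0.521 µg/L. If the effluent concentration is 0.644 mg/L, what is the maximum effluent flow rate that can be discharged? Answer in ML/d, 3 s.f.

357 ML/d

0.521 µg/L = 0.000521 mg/L.
35.0 µg/L = 0.035 mg/L.
Mass balance at complete mixing: C_std·(Q_w + Q_r) = Q_w·C_e + Q_r·C_b.
Rearranging, Q_w = Q_r·(C_std − C_b)/(C_e − C_std) = 73·(0.035 − 0.000521) / (0.644 − 0.035) = 4.133 m³/s.
= 357.1 ML/d.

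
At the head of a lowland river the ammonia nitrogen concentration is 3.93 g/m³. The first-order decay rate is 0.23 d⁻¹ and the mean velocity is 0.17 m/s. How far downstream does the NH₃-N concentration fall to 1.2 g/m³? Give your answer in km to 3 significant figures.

From C = C₀·e^(−kt), t = ln(C₀/C)/k = ln(3.93/1.2)/0.23 = 1.186/0.23 = 5.158 d.
Distance = v·t = 0.17 m/s × 4.456e+05 s = 7.576e+04 m = 75.76 km.

75.8 km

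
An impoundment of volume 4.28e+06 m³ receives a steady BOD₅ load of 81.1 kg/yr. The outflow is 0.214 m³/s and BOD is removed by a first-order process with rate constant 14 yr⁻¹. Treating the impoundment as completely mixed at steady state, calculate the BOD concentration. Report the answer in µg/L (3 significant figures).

1.22 µg/L

Outflow Q = 0.214 m³/s × 3.156e+07 s/yr = 6.753e+06 m³/yr.
Steady-state CSTR mass balance: W = Q·C + k·V·C, so C = W/(Q + kV).
Q + kV = 6.753e+06 + 14·4.28e+06 = 6.667e+07 m³/yr.
C = 81.1/6.667e+07 = 1.216e-06 kg/m³ = 0.001216 mg/L = 1.216 µg/L.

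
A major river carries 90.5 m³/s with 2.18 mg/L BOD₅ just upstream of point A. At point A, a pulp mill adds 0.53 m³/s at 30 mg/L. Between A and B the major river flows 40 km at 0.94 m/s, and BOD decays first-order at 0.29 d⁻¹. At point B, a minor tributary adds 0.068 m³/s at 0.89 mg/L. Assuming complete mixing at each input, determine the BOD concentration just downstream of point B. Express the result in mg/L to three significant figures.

2.03 mg/L

After input A: C = (90.5·2.18 + 0.53·30) / 91.03 = 2.342 mg/L.
Over the 40 km reach to input B (t = 4.255e+04 s = 0.4925 d), decay gives C = 2.342·exp(−0.29·0.4925) = 2.03 mg/L.
After input B: C = (91.03·2.03 + 0.068·0.89) / 91.1 = 2.029 mg/L.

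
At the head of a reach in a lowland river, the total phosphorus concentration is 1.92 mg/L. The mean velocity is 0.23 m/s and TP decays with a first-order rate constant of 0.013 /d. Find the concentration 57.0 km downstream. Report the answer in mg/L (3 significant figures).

1.85 mg/L

Travel time t = 57.0 km / 0.23 m/s = 5.7e+04/0.23 = 2.478e+05 s = 2.868 d.
First-order decay: C = 1.92·exp(−0.013·2.868) = 1.92·0.9634 = 1.85 mg/L.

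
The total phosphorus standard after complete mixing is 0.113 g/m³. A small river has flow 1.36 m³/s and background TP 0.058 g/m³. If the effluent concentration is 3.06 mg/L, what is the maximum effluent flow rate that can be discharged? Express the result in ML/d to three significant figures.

Mass balance at complete mixing: C_std·(Q_w + Q_r) = Q_w·C_e + Q_r·C_b.
Rearranging, Q_w = Q_r·(C_std − C_b)/(C_e − C_std) = 1.36·(0.113 − 0.058) / (3.06 − 0.113) = 0.02538 m³/s.
= 2.193 ML/d.

2.19 ML/d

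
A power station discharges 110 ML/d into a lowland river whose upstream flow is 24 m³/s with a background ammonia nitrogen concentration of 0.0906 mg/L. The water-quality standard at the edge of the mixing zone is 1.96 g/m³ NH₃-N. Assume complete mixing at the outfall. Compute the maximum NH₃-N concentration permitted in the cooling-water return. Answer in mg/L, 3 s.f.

110 ML/d = 1.273 m³/s.
Mass balance: 1.96·25.27 = 1.273·Cₑ + 24·0.0906.
Cₑ = (49.54 − 2.174) / 1.273 = 37.2 mg/L.

37.2 mg/L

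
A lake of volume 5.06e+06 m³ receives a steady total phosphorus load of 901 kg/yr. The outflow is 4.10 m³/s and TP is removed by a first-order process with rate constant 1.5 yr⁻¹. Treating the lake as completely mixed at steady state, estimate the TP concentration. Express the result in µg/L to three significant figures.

6.58 µg/L

Outflow Q = 4.10 m³/s × 3.156e+07 s/yr = 1.294e+08 m³/yr.
Steady-state CSTR mass balance: W = Q·C + k·V·C, so C = W/(Q + kV).
Q + kV = 1.294e+08 + 1.5·5.06e+06 = 1.37e+08 m³/yr.
C = 901/1.37e+08 = 6.578e-06 kg/m³ = 0.006578 mg/L = 6.578 µg/L.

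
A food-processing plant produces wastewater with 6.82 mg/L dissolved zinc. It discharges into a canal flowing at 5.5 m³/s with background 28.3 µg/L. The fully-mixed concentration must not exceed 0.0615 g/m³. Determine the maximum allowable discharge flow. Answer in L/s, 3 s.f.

28.3 µg/L = 0.0283 mg/L.
Mass balance at complete mixing: C_std·(Q_w + Q_r) = Q_w·C_e + Q_r·C_b.
Rearranging, Q_w = Q_r·(C_std − C_b)/(C_e − C_std) = 5.5·(0.0615 − 0.0283) / (6.82 − 0.0615) = 0.02702 m³/s.
= 27.02 L/s.

27.0 L/s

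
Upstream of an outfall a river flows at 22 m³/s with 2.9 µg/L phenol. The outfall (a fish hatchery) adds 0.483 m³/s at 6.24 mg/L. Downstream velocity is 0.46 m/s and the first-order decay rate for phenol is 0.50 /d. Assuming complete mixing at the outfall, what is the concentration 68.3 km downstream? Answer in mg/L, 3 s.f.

2.9 µg/L = 0.0029 mg/L.
After complete mixing, C₀ = (0.483·6.24 + 22·0.0029) / 22.48 = 0.1369 mg/L.
Travel time t = 6.83e+04 m / 0.46 m/s = 1.485e+05 s = 1.718 d.
C = 0.1369·exp(−0.50·1.718) = 0.1369·0.4235 = 0.05797 mg/L.

0.0580 mg/L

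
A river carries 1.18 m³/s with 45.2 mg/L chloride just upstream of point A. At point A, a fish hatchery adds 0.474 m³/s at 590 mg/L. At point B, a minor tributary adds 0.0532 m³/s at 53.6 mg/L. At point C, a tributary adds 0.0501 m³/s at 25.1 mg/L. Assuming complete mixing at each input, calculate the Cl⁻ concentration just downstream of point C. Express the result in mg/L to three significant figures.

After input A: C = (1.18·45.2 + 0.474·590) / 1.654 = 201.3 mg/L.
After input B: C = (1.654·201.3 + 0.0532·53.6) / 1.707 = 196.7 mg/L.
After input C: C = (1.707·196.7 + 0.0501·25.1) / 1.757 = 191.8 mg/L.

192 mg/L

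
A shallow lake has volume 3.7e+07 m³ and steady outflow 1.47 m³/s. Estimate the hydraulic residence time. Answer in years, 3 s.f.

0.798 yr

Q = 1.47 m³/s × 3.156e+07 s/yr = 4.639e+07 m³/yr.
Hydraulic residence time τ = V/Q = 3.7e+07/4.639e+07 = 0.7976 yr.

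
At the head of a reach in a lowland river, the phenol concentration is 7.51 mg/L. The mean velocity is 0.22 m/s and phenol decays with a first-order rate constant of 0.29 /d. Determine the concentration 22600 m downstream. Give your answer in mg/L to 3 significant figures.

5.32 mg/L

Travel time t = 22600 m / 0.22 m/s = 2.26e+04/0.22 = 1.027e+05 s = 1.189 d.
First-order decay: C = 7.51·exp(−0.29·1.189) = 7.51·0.7084 = 5.32 mg/L.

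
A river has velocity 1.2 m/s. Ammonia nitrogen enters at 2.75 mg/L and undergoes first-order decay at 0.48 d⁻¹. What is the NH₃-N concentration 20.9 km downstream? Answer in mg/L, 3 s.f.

2.50 mg/L

Travel time t = 20.9 km / 1.2 m/s = 2.09e+04/1.2 = 1.742e+04 s = 0.2016 d.
First-order decay: C = 2.75·exp(−0.48·0.2016) = 2.75·0.9078 = 2.496 mg/L.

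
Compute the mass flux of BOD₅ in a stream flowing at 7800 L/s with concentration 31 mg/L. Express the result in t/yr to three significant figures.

7800 L/s = 7.8 m³/s.
Mass flux = Q·C = 7.8 m³/s × 31 g/m³ = 241.8 g/s.
= 241.8 g/s × 31.56 = 7631 t/yr.

7630 t/yr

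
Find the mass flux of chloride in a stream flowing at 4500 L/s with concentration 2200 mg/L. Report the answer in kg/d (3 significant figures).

4500 L/s = 4.5 m³/s.
Mass flux = Q·C = 4.5 m³/s × 2200 g/m³ = 9900 g/s.
= 9900 g/s × 86.4 = 8.554e+05 kg/d.

855000 kg/d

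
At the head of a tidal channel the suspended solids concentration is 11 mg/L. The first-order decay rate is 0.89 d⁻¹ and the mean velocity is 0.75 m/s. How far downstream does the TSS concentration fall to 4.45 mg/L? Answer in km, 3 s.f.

65.9 km

From C = C₀·e^(−kt), t = ln(C₀/C)/k = ln(11/4.45)/0.89 = 0.905/0.89 = 1.017 d.
Distance = v·t = 0.75 m/s × 8.786e+04 s = 6.589e+04 m = 65.89 km.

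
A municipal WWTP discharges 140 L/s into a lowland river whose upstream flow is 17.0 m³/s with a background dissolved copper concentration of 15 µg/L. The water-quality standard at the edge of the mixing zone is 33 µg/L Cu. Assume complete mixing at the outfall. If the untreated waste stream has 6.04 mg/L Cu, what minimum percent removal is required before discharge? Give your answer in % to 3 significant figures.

140 L/s = 0.14 m³/s.
15 µg/L = 0.015 mg/L.
33 µg/L = 0.033 mg/L.
Mass balance: 0.033·17.14 = 0.14·Cₑ + 17·0.015.
Cₑ = (0.5656 − 0.255) / 0.14 = 2.219 mg/L.
Required removal = 1 − 2.219/6.04 = 63.27 %.

63.3 %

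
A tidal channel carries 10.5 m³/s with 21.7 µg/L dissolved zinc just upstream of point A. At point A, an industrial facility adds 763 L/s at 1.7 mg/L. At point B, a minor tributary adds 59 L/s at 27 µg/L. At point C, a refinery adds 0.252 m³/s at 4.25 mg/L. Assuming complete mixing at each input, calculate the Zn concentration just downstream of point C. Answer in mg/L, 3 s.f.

21.7 µg/L = 0.0217 mg/L.
763 L/s = 0.763 m³/s.
After input A: C = (10.5·0.0217 + 0.763·1.7) / 11.26 = 0.1354 mg/L.
59 L/s = 0.059 m³/s.
27 µg/L = 0.027 mg/L.
After input B: C = (11.26·0.1354 + 0.059·0.027) / 11.32 = 0.1348 mg/L.
After input C: C = (11.32·0.1348 + 0.252·4.25) / 11.57 = 0.2244 mg/L.

0.224 mg/L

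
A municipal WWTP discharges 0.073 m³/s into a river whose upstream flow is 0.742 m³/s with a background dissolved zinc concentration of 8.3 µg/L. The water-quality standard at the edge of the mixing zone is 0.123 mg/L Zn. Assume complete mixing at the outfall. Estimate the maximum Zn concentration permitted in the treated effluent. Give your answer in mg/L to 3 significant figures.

8.3 µg/L = 0.0083 mg/L.
Mass balance: 0.123·0.815 = 0.073·Cₑ + 0.742·0.0083.
Cₑ = (0.1002 − 0.006159) / 0.073 = 1.289 mg/L.

1.29 mg/L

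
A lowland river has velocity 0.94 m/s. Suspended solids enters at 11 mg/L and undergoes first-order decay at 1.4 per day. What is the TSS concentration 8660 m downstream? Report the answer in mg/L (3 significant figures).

9.47 mg/L

Travel time t = 8660 m / 0.94 m/s = 8660/0.94 = 9213 s = 0.1066 d.
First-order decay: C = 11·exp(−1.4·0.1066) = 11·0.8613 = 9.475 mg/L.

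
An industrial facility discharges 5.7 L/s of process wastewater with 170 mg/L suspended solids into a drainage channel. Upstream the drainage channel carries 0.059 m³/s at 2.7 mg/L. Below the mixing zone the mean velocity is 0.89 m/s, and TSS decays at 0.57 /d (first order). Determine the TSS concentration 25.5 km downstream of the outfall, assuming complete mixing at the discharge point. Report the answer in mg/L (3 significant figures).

14.4 mg/L

5.7 L/s = 0.0057 m³/s.
After complete mixing, C₀ = (0.0057·170 + 0.059·2.7) / 0.0647 = 17.44 mg/L.
Travel time t = 2.55e+04 m / 0.89 m/s = 2.865e+04 s = 0.3316 d.
C = 17.44·exp(−0.57·0.3316) = 17.44·0.8278 = 14.44 mg/L.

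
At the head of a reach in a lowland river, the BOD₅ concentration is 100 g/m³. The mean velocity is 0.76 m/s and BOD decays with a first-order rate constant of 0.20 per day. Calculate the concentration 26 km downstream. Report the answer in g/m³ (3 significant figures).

92.4 g/m³

Travel time t = 26 km / 0.76 m/s = 2.6e+04/0.76 = 3.421e+04 s = 0.396 d.
First-order decay: C = 100·exp(−0.20·0.396) = 100·0.9239 = 92.39 g/m³.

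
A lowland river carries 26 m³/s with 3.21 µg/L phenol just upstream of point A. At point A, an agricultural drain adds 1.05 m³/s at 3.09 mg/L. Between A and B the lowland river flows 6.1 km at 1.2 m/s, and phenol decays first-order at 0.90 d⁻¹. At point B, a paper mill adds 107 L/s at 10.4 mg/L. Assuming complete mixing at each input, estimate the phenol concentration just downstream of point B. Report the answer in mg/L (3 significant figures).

3.21 µg/L = 0.00321 mg/L.
After input A: C = (26·0.00321 + 1.05·3.09) / 27.05 = 0.123 mg/L.
Over the 6.1 km reach to input B (t = 5083 s = 0.05883 d), decay gives C = 0.123·exp(−0.90·0.05883) = 0.1167 mg/L.
107 L/s = 0.107 m³/s.
After input B: C = (27.05·0.1167 + 0.107·10.4) / 27.16 = 0.1572 mg/L.

0.157 mg/L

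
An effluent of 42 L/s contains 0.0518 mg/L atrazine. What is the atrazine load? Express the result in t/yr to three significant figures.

0.0687 t/yr

42 L/s = 0.042 m³/s.
Mass flux = Q·C = 0.042 m³/s × 0.0518 g/m³ = 0.002176 g/s.
= 0.002176 g/s × 31.56 = 0.06866 t/yr.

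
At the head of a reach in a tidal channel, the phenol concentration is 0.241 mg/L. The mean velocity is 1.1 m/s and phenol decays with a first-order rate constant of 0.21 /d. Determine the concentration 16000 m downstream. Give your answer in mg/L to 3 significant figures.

Travel time t = 16000 m / 1.1 m/s = 1.6e+04/1.1 = 1.455e+04 s = 0.1684 d.
First-order decay: C = 0.241·exp(−0.21·0.1684) = 0.241·0.9653 = 0.2326 mg/L.

0.233 mg/L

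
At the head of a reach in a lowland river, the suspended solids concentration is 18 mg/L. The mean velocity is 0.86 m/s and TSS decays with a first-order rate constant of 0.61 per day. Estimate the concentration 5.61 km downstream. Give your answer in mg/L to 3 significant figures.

17.2 mg/L

Travel time t = 5.61 km / 0.86 m/s = 5610/0.86 = 6523 s = 0.0755 d.
First-order decay: C = 18·exp(−0.61·0.0755) = 18·0.955 = 17.19 mg/L.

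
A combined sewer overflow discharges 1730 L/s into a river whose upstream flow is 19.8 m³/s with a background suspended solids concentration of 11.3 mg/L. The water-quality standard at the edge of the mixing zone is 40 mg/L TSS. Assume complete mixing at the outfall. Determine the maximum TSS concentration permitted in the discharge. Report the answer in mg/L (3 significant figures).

1730 L/s = 1.73 m³/s.
Mass balance: 40·21.53 = 1.73·Cₑ + 19.8·11.3.
Cₑ = (861.2 − 223.7) / 1.73 = 368.5 mg/L.

368 mg/L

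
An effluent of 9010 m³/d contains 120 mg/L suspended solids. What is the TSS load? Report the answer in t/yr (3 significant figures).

9010 m³/d = 0.1043 m³/s.
Mass flux = Q·C = 0.1043 m³/s × 120 g/m³ = 12.51 g/s.
= 12.51 g/s × 31.56 = 394.9 t/yr.

395 t/yr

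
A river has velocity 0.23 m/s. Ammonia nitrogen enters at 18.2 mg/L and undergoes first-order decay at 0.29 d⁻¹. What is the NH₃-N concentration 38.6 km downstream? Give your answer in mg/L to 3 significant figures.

Travel time t = 38.6 km / 0.23 m/s = 3.86e+04/0.23 = 1.678e+05 s = 1.942 d.
First-order decay: C = 18.2·exp(−0.29·1.942) = 18.2·0.5693 = 10.36 mg/L.

10.4 mg/L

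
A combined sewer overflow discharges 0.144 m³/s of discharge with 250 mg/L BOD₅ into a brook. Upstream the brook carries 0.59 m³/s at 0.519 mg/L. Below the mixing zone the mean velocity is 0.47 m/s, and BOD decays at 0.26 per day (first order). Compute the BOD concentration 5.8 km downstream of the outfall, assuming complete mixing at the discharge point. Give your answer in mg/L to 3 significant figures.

47.7 mg/L

After complete mixing, C₀ = (0.144·250 + 0.59·0.519) / 0.734 = 49.46 mg/L.
Travel time t = 5800 m / 0.47 m/s = 1.234e+04 s = 0.1428 d.
C = 49.46·exp(−0.26·0.1428) = 49.46·0.9635 = 47.66 mg/L.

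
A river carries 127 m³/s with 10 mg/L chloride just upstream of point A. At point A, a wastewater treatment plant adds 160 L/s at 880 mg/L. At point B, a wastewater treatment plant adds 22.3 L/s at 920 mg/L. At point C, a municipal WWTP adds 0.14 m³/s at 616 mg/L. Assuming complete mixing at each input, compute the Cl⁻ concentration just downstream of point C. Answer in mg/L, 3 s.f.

160 L/s = 0.16 m³/s.
After input A: C = (127·10 + 0.16·880) / 127.2 = 11.09 mg/L.
22.3 L/s = 0.0223 m³/s.
After input B: C = (127.2·11.09 + 0.0223·920) / 127.2 = 11.25 mg/L.
After input C: C = (127.2·11.25 + 0.14·616) / 127.3 = 11.92 mg/L.

11.9 mg/L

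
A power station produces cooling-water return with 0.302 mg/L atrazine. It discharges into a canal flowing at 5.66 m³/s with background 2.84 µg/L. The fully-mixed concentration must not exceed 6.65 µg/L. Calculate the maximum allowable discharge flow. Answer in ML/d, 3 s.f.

6.31 ML/d

2.84 µg/L = 0.00284 mg/L.
6.65 µg/L = 0.00665 mg/L.
Mass balance at complete mixing: C_std·(Q_w + Q_r) = Q_w·C_e + Q_r·C_b.
Rearranging, Q_w = Q_r·(C_std − C_b)/(C_e − C_std) = 5.66·(0.00665 − 0.00284) / (0.302 − 0.00665) = 0.07301 m³/s.
= 6.308 ML/d.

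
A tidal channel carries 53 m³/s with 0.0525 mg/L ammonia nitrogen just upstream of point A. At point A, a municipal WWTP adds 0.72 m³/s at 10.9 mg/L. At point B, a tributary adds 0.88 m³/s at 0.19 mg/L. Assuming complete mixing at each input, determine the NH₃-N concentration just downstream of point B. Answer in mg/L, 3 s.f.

After input A: C = (53·0.0525 + 0.72·10.9) / 53.72 = 0.1979 mg/L.
After input B: C = (53.72·0.1979 + 0.88·0.19) / 54.6 = 0.1978 mg/L.

0.198 mg/L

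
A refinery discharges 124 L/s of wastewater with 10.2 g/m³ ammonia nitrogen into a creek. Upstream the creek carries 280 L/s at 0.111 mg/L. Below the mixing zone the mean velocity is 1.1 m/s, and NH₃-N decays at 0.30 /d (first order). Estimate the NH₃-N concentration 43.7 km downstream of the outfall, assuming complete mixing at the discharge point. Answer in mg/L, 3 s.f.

124 L/s = 0.124 m³/s.
280 L/s = 0.28 m³/s.
After complete mixing, C₀ = (0.124·10.2 + 0.28·0.111) / 0.404 = 3.208 mg/L.
Travel time t = 4.37e+04 m / 1.1 m/s = 3.973e+04 s = 0.4598 d.
C = 3.208·exp(−0.30·0.4598) = 3.208·0.8711 = 2.794 mg/L.

2.79 mg/L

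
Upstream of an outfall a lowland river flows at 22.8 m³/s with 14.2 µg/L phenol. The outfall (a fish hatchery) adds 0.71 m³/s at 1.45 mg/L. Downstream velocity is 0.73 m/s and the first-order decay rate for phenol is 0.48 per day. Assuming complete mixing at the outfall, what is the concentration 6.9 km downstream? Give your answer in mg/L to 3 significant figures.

0.0546 mg/L

14.2 µg/L = 0.0142 mg/L.
After complete mixing, C₀ = (0.71·1.45 + 22.8·0.0142) / 23.51 = 0.05756 mg/L.
Travel time t = 6900 m / 0.73 m/s = 9452 s = 0.1094 d.
C = 0.05756·exp(−0.48·0.1094) = 0.05756·0.9488 = 0.05462 mg/L.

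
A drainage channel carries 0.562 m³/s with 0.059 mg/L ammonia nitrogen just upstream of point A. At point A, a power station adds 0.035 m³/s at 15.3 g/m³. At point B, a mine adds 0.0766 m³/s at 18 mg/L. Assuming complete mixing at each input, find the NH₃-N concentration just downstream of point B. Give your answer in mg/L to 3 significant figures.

2.89 mg/L

After input A: C = (0.562·0.059 + 0.035·15.3) / 0.597 = 0.9525 mg/L.
After input B: C = (0.597·0.9525 + 0.0766·18) / 0.6736 = 2.891 mg/L.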